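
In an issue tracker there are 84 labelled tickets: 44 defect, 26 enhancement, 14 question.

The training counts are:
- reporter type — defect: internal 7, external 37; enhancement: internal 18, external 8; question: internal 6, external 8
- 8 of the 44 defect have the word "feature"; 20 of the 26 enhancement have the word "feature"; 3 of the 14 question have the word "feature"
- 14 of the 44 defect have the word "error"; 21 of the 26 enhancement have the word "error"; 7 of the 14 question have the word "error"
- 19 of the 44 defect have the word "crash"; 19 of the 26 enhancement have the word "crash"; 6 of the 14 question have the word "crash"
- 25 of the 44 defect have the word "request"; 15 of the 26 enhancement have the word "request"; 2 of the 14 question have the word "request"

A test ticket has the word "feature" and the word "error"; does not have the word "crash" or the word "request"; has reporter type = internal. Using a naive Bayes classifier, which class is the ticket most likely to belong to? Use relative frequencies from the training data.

defect: (44/84) × (7/44) × (8/44) × (14/44) × (25/44) × (19/44) ≈ 0.00118282
enhancement: (26/84) × (18/26) × (20/26) × (21/26) × (7/26) × (11/26) ≈ 0.0151649
question: (14/84) × (6/14) × (3/14) × (7/14) × (8/14) × (12/14) ≈ 0.00374844
Highest score → enhancement.

enhancement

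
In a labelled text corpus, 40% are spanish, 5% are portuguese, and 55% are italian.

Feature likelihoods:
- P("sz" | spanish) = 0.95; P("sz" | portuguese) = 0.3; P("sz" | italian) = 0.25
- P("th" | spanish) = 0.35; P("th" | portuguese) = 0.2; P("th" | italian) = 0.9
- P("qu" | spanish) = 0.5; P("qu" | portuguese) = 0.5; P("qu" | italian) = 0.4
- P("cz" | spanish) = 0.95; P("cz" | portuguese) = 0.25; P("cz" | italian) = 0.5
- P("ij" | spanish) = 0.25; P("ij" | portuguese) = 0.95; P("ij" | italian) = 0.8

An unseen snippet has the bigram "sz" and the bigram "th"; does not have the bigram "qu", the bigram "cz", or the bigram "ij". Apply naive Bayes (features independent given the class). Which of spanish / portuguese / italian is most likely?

italian

spanish: 0.4 × 0.95 × 0.35 × (1−0.5) × (1−0.95) × (1−0.25) = 0.00249375
portuguese: 0.05 × 0.3 × 0.2 × (1−0.5) × (1−0.25) × (1−0.95) = 0.00005625
italian: 0.55 × 0.25 × 0.9 × (1−0.4) × (1−0.5) × (1−0.8) = 0.007425
Highest score → italian.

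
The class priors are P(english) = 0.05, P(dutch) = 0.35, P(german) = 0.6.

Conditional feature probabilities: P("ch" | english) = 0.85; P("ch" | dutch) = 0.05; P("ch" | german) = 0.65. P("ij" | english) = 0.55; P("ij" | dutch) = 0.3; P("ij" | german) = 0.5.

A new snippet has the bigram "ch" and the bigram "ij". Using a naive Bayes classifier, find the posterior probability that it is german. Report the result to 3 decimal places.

english: 0.05 × 0.85 × 0.55 = 0.023375
dutch: 0.35 × 0.05 × 0.3 = 0.00525
german: 0.6 × 0.65 × 0.5 = 0.195
P(german | x) = 0.195 / 0.223625 ≈ 0.872

0.872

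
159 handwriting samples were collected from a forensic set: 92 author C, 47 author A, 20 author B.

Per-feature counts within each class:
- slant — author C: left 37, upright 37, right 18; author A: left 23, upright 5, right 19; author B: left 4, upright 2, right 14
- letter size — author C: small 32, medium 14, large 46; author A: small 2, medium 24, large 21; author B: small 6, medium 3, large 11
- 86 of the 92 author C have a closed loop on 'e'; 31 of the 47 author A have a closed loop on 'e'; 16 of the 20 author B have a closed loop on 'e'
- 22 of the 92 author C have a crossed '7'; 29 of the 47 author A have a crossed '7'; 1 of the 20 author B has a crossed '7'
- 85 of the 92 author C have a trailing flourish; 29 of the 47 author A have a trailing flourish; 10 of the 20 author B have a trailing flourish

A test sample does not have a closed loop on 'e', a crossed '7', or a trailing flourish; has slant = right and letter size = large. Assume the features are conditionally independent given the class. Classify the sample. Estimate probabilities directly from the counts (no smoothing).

author B

author C: (92/159) × (18/92) × (46/92) × (6/92) × (70/92) × (7/92) ≈ 0.000213712
author A: (47/159) × (19/47) × (21/47) × (16/47) × (18/47) × (18/47) ≈ 0.00266593
author B: (20/159) × (14/20) × (11/20) × (4/20) × (19/20) × (10/20) ≈ 0.00460063
Highest score → author B.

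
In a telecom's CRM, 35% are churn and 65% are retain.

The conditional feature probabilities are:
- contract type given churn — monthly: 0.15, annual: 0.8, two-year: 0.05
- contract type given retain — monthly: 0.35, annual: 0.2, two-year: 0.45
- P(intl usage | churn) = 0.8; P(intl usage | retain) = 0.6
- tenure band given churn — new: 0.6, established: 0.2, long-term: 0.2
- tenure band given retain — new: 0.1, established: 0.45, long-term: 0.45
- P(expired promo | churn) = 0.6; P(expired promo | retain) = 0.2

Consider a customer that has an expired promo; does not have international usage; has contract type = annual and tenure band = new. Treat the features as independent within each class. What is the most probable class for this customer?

churn: 0.35 × 0.8 × (1−0.8) × 0.6 × 0.6 = 0.02016
retain: 0.65 × 0.2 × (1−0.6) × 0.1 × 0.2 = 0.00104
Highest score → churn.

churn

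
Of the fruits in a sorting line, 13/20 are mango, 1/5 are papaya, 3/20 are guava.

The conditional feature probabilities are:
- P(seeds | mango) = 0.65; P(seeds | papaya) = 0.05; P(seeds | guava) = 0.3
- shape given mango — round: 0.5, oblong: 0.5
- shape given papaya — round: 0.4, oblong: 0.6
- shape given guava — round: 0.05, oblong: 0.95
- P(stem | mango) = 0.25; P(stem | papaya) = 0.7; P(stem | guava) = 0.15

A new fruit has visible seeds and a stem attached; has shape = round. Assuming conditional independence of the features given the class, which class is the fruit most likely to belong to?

mango: 0.65 × 0.65 × 0.5 × 0.25 = 0.0528125
papaya: 0.2 × 0.05 × 0.4 × 0.7 = 0.0028
guava: 0.15 × 0.3 × 0.05 × 0.15 = 0.0003375
Highest score → mango.

mango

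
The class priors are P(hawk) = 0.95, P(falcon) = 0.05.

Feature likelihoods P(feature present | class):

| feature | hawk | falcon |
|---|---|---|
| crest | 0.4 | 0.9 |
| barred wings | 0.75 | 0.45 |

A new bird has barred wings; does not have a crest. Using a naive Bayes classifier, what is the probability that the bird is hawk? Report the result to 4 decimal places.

hawk: 0.95 × (1−0.4) × 0.75 = 0.4275
falcon: 0.05 × (1−0.9) × 0.45 = 0.00225
P(hawk | x) = 0.4275 / 0.42975 ≈ 0.9948

0.9948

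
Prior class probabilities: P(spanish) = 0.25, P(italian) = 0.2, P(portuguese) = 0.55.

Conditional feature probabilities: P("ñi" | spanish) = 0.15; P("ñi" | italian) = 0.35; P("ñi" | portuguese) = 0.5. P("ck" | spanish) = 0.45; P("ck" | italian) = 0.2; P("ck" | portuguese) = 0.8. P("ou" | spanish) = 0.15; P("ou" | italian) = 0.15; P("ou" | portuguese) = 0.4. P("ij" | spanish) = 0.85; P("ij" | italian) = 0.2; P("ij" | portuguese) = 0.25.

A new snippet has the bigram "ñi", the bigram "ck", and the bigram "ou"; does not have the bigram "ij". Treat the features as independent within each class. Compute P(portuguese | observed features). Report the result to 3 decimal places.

spanish: 0.25 × 0.15 × 0.45 × 0.15 × (1−0.85) = 0.0003796875
italian: 0.2 × 0.35 × 0.2 × 0.15 × (1−0.2) = 0.00168
portuguese: 0.55 × 0.5 × 0.8 × 0.4 × (1−0.25) = 0.066
P(portuguese | x) = 0.066 / 0.0680596875 ≈ 0.970

0.970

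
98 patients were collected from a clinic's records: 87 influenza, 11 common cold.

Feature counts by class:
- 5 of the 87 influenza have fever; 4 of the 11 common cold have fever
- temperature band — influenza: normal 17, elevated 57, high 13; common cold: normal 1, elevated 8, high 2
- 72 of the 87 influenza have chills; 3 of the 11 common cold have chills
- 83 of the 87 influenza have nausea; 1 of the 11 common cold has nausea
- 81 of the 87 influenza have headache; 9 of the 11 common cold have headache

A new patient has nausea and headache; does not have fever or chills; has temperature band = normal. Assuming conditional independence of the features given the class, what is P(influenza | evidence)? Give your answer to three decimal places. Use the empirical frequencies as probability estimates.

0.986

influenza: (87/98) × (82/87) × (17/87) × (15/87) × (83/87) × (81/87) ≈ 0.0250388
common cold: (11/98) × (7/11) × (1/11) × (8/11) × (1/11) × (9/11) ≈ 0.000351264
P(influenza | x) = 0.0250388 / 0.025390064 ≈ 0.986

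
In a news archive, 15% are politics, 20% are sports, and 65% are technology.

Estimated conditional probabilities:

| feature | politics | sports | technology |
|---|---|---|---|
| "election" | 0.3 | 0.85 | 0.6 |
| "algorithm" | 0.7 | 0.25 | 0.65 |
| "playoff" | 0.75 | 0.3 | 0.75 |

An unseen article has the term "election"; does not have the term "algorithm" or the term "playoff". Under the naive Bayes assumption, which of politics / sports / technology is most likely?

sports

politics: 0.15 × 0.3 × (1−0.7) × (1−0.75) = 0.003375
sports: 0.2 × 0.85 × (1−0.25) × (1−0.3) = 0.08925
technology: 0.65 × 0.6 × (1−0.65) × (1−0.75) = 0.034125
Highest score → sports.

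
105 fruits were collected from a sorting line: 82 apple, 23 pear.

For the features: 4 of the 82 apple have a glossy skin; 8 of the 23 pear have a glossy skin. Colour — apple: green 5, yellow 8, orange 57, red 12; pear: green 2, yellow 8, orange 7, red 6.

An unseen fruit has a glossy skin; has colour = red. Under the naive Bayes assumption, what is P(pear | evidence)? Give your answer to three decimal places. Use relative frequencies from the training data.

0.781

apple: (82/105) × (4/82) × (12/82) ≈ 0.00557491
pear: (23/105) × (8/23) × (6/23) ≈ 0.0198758
P(pear | x) = 0.0198758 / 0.02545071 ≈ 0.781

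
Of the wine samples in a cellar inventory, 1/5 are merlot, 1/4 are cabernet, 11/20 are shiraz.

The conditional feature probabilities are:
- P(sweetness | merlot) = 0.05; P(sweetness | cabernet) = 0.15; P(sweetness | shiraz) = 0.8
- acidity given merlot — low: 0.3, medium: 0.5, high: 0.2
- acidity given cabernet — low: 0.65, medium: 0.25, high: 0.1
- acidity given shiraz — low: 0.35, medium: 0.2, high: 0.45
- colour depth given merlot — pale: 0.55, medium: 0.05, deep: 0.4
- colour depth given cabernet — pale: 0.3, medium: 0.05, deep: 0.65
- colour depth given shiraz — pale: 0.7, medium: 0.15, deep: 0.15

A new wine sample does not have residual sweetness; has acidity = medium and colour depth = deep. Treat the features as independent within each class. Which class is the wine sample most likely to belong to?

merlot

merlot: 0.2 × (1−0.05) × 0.5 × 0.4 = 0.038
cabernet: 0.25 × (1−0.15) × 0.25 × 0.65 = 0.03453125
shiraz: 0.55 × (1−0.8) × 0.2 × 0.15 = 0.0033
Highest score → merlot.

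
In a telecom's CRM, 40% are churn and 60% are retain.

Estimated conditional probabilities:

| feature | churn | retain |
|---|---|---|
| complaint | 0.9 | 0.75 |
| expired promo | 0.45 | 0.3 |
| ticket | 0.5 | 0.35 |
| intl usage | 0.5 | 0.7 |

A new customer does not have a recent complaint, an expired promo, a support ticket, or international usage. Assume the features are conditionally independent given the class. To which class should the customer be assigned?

retain

churn: 0.4 × (1−0.9) × (1−0.45) × (1−0.5) × (1−0.5) = 0.0055
retain: 0.6 × (1−0.75) × (1−0.3) × (1−0.35) × (1−0.7) = 0.020475
Highest score → retain.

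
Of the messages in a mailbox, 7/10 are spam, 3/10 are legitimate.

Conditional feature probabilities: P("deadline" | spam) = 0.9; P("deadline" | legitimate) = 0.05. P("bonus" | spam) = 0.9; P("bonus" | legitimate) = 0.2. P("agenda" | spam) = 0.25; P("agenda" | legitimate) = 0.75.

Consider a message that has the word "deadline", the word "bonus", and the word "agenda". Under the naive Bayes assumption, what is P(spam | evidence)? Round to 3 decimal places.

spam: 0.7 × 0.9 × 0.9 × 0.25 = 0.14175
legitimate: 0.3 × 0.05 × 0.2 × 0.75 = 0.00225
P(spam | x) = 0.14175 / 0.144 ≈ 0.984

0.984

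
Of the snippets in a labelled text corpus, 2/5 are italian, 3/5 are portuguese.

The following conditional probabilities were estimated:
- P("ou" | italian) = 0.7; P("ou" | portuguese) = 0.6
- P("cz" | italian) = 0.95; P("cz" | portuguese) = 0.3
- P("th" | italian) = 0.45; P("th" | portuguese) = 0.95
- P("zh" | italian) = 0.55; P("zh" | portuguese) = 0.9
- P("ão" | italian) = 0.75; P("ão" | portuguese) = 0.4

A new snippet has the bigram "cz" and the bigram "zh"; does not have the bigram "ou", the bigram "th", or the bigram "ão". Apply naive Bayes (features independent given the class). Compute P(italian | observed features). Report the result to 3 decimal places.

italian: 0.4 × (1−0.7) × 0.95 × (1−0.45) × 0.55 × (1−0.75) = 0.00862125
portuguese: 0.6 × (1−0.6) × 0.3 × (1−0.95) × 0.9 × (1−0.4) = 0.001944
P(italian | x) = 0.00862125 / 0.01056525 ≈ 0.816

0.816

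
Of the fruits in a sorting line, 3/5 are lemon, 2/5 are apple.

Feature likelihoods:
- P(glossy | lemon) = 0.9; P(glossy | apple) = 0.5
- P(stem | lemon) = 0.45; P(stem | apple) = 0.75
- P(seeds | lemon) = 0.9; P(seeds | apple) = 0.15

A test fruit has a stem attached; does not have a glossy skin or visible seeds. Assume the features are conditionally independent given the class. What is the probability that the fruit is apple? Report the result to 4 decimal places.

0.9793

lemon: 0.6 × (1−0.9) × 0.45 × (1−0.9) = 0.0027
apple: 0.4 × (1−0.5) × 0.75 × (1−0.15) = 0.1275
P(apple | x) = 0.1275 / 0.1302 ≈ 0.9793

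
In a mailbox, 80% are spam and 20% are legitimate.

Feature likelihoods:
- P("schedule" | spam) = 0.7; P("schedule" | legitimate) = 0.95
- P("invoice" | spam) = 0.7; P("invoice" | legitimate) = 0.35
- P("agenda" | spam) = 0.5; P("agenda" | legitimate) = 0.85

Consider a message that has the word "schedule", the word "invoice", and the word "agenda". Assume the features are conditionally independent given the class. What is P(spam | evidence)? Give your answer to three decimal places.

spam: 0.8 × 0.7 × 0.7 × 0.5 = 0.196
legitimate: 0.2 × 0.95 × 0.35 × 0.85 = 0.056525
P(spam | x) = 0.196 / 0.252525 ≈ 0.776

0.776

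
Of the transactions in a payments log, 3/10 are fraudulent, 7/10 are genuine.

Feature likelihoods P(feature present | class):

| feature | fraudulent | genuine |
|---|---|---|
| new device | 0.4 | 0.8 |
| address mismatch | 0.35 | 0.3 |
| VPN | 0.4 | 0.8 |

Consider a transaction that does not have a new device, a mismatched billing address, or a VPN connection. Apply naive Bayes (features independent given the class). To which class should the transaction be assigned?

fraudulent: 0.3 × (1−0.4) × (1−0.35) × (1−0.4) = 0.0702
genuine: 0.7 × (1−0.8) × (1−0.3) × (1−0.8) = 0.0196
Highest score → fraudulent.

fraudulent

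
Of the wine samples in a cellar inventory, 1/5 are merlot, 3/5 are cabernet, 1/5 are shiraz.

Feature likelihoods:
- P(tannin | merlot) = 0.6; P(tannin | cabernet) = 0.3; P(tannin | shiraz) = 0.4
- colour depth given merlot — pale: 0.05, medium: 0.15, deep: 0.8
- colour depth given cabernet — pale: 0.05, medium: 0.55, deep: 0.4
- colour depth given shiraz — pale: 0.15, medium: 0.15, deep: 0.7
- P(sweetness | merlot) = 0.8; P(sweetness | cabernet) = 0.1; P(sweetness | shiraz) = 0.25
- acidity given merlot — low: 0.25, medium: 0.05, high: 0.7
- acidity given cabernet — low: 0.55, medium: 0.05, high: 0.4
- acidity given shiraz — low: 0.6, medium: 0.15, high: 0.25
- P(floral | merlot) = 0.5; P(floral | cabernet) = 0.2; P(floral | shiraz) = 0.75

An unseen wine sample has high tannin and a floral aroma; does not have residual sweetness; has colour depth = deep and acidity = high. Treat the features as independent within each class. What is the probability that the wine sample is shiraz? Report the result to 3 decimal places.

merlot: 0.2 × 0.6 × 0.8 × (1−0.8) × 0.7 × 0.5 = 0.00672
cabernet: 0.6 × 0.3 × 0.4 × (1−0.1) × 0.4 × 0.2 = 0.005184
shiraz: 0.2 × 0.4 × 0.7 × (1−0.25) × 0.25 × 0.75 = 0.007875
P(shiraz | x) = 0.007875 / 0.019779 ≈ 0.398

0.398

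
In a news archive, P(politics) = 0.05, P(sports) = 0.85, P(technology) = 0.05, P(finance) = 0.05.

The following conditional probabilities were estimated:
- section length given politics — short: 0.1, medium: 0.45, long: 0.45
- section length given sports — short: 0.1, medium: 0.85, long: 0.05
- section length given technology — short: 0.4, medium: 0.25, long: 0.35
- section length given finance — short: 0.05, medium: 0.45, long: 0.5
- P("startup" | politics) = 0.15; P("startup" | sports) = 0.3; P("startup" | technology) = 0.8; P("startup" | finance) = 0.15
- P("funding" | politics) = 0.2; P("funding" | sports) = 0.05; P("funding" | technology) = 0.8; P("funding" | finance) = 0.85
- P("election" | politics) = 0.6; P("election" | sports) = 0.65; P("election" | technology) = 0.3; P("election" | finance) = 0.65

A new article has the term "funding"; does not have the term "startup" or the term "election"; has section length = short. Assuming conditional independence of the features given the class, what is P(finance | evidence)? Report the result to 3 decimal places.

politics: 0.05 × 0.1 × (1−0.15) × 0.2 × (1−0.6) = 0.00034
sports: 0.85 × 0.1 × (1−0.3) × 0.05 × (1−0.65) = 0.00104125
technology: 0.05 × 0.4 × (1−0.8) × 0.8 × (1−0.3) = 0.00224
finance: 0.05 × 0.05 × (1−0.15) × 0.85 × (1−0.65) = 0.0006321875
P(finance | x) = 0.0006321875 / 0.0042534375 ≈ 0.149

0.149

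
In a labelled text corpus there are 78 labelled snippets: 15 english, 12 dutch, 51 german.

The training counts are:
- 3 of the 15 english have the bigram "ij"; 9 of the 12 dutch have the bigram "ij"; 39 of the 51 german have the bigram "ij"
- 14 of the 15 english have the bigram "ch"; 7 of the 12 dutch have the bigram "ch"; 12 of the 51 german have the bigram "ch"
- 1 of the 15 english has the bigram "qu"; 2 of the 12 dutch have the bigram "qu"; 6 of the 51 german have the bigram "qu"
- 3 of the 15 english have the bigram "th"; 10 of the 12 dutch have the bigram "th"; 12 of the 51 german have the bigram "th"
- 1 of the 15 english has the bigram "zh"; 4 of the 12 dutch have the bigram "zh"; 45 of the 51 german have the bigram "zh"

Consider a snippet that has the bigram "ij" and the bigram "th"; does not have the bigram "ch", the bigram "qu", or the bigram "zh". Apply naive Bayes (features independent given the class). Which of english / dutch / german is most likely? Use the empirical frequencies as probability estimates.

english: (15/78) × (3/15) × (1/15) × (14/15) × (3/15) × (14/15) ≈ 0.000446724
dutch: (12/78) × (9/12) × (5/12) × (10/12) × (10/12) × (8/12) ≈ 0.0222578
german: (51/78) × (39/51) × (39/51) × (45/51) × (12/51) × (6/51) ≈ 0.00933897
Highest score → dutch.

dutch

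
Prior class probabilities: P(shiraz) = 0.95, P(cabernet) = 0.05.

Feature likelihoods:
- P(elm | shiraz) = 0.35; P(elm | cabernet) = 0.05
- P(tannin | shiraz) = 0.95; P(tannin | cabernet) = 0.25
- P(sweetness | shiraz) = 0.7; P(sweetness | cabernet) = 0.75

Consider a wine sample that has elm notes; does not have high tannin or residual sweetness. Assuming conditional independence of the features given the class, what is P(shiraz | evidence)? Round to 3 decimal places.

shiraz: 0.95 × 0.35 × (1−0.95) × (1−0.7) = 0.0049875
cabernet: 0.05 × 0.05 × (1−0.25) × (1−0.75) = 0.00046875
P(shiraz | x) = 0.0049875 / 0.00545625 ≈ 0.914

0.914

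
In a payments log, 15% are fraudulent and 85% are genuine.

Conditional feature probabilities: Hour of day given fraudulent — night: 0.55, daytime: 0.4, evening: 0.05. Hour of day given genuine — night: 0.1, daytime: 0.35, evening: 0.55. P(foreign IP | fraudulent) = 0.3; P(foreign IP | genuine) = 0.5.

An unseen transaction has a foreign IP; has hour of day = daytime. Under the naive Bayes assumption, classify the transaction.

genuine

fraudulent: 0.15 × 0.4 × 0.3 = 0.018
genuine: 0.85 × 0.35 × 0.5 = 0.14875
Highest score → genuine.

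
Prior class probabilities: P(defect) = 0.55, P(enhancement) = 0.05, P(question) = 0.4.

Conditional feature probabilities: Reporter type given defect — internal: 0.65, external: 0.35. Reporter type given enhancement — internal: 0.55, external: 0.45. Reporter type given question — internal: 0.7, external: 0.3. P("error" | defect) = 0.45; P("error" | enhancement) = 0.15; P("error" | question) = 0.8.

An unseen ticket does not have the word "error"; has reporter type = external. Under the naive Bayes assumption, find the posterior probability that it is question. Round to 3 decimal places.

defect: 0.55 × 0.35 × (1−0.45) = 0.105875
enhancement: 0.05 × 0.45 × (1−0.15) = 0.019125
question: 0.4 × 0.3 × (1−0.8) = 0.024
P(question | x) = 0.024 / 0.149 ≈ 0.161

0.161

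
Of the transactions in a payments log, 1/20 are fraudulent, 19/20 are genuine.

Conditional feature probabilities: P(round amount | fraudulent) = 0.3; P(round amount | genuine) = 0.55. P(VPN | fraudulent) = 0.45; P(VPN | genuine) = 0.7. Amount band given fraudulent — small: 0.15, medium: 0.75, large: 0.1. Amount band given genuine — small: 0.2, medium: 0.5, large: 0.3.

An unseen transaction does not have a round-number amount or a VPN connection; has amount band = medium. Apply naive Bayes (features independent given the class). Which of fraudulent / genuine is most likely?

genuine

fraudulent: 0.05 × (1−0.3) × (1−0.45) × 0.75 = 0.0144375
genuine: 0.95 × (1−0.55) × (1−0.7) × 0.5 = 0.064125
Highest score → genuine.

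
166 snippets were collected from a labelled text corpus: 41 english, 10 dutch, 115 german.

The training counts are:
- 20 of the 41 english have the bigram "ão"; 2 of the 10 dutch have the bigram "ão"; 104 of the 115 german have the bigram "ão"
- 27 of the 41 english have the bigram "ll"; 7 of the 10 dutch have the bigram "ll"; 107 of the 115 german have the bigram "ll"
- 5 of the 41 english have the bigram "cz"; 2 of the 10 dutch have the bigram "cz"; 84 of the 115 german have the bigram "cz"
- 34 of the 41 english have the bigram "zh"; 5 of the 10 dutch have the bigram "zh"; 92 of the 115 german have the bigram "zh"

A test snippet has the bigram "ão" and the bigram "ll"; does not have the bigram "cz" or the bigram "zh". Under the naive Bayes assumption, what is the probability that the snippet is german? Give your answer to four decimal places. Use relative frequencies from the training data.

0.6730

english: (41/166) × (20/41) × (27/41) × (36/41) × (7/41) ≈ 0.0118942
dutch: (10/166) × (2/10) × (7/10) × (8/10) × (5/10) ≈ 0.00337349
german: (115/166) × (104/115) × (107/115) × (31/115) × (23/115) ≈ 0.0314272
P(german | x) = 0.0314272 / 0.04669489 ≈ 0.6730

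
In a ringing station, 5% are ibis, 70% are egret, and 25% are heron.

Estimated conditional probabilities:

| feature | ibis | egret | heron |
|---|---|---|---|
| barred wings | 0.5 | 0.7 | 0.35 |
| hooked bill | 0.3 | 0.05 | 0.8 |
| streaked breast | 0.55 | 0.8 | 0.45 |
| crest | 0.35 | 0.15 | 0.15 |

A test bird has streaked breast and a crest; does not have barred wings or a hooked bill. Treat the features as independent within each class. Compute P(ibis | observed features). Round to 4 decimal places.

0.1142

ibis: 0.05 × (1−0.5) × (1−0.3) × 0.55 × 0.35 = 0.00336875
egret: 0.7 × (1−0.7) × (1−0.05) × 0.8 × 0.15 = 0.02394
heron: 0.25 × (1−0.35) × (1−0.8) × 0.45 × 0.15 = 0.00219375
P(ibis | x) = 0.00336875 / 0.0295025 ≈ 0.1142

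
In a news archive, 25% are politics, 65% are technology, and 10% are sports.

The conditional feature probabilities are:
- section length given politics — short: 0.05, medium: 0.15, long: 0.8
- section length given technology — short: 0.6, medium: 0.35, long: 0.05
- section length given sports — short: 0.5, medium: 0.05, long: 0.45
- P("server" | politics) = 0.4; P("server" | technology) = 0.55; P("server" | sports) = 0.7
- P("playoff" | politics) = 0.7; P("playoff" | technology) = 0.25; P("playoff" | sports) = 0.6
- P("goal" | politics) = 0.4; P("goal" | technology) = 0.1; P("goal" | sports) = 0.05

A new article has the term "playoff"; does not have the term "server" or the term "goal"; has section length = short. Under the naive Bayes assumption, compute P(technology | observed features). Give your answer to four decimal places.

politics: 0.25 × 0.05 × (1−0.4) × 0.7 × (1−0.4) = 0.00315
technology: 0.65 × 0.6 × (1−0.55) × 0.25 × (1−0.1) = 0.0394875
sports: 0.1 × 0.5 × (1−0.7) × 0.6 × (1−0.05) = 0.00855
P(technology | x) = 0.0394875 / 0.0511875 ≈ 0.7714

0.7714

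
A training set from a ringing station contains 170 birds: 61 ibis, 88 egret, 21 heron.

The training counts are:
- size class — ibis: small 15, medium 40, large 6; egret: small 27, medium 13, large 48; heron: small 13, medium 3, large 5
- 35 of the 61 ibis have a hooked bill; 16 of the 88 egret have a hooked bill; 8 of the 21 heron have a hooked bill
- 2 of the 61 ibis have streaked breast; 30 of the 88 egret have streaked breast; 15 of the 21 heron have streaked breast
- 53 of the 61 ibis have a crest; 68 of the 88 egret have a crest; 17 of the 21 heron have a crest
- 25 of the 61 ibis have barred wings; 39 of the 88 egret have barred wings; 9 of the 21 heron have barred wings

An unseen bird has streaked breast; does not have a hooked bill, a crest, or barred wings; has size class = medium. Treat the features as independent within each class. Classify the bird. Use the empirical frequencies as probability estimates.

ibis: (61/170) × (40/61) × (26/61) × (2/61) × (8/61) × (36/61) ≈ 0.0002545
egret: (88/170) × (13/88) × (72/88) × (30/88) × (20/88) × (49/88) ≈ 0.00269925
heron: (21/170) × (3/21) × (13/21) × (15/21) × (4/21) × (12/21) ≈ 0.000849319
Highest score → egret.

egret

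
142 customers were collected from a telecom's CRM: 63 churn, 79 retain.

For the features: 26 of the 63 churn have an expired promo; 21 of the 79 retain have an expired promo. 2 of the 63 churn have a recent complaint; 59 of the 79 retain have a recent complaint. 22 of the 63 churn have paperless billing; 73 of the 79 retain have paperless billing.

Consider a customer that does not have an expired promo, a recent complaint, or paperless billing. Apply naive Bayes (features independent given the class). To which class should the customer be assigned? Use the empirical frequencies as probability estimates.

churn: (63/142) × (37/63) × (61/63) × (41/63) ≈ 0.16419
retain: (79/142) × (58/79) × (20/79) × (6/79) ≈ 0.00785356
Highest score → churn.

churn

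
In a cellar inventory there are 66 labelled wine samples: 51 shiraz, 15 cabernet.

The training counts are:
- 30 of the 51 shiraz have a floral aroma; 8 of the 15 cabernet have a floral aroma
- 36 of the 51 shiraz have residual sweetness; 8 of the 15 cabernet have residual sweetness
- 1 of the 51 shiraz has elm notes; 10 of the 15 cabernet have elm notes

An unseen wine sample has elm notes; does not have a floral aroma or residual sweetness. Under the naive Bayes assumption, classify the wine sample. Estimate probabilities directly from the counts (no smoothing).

cabernet

shiraz: (51/66) × (21/51) × (15/51) × (1/51) ≈ 0.00183496
cabernet: (15/66) × (7/15) × (7/15) × (10/15) ≈ 0.0329966
Highest score → cabernet.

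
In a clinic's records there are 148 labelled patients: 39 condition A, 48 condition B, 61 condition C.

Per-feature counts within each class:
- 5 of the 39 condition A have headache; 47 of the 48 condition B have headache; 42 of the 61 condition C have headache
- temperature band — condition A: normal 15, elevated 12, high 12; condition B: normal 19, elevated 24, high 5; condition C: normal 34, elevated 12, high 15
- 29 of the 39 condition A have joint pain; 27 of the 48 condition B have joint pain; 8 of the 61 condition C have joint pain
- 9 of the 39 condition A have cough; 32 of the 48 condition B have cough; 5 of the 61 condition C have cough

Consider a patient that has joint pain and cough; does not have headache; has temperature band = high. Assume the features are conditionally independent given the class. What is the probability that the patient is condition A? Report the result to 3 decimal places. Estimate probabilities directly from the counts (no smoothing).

0.953

condition A: (39/148) × (34/39) × (12/39) × (29/39) × (9/39) ≈ 0.0121296
condition B: (48/148) × (1/48) × (5/48) × (27/48) × (32/48) ≈ 0.000263936
condition C: (61/148) × (19/61) × (15/61) × (8/61) × (5/61) ≈ 0.000339355
P(condition A | x) = 0.0121296 / 0.012732891 ≈ 0.953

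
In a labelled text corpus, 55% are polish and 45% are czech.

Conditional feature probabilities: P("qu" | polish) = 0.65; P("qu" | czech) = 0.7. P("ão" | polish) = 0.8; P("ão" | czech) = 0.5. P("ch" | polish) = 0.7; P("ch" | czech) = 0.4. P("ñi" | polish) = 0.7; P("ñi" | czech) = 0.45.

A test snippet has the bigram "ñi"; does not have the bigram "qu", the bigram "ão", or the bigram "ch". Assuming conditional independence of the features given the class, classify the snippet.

polish: 0.55 × (1−0.65) × (1−0.8) × (1−0.7) × 0.7 = 0.008085
czech: 0.45 × (1−0.7) × (1−0.5) × (1−0.4) × 0.45 = 0.018225
Highest score → czech.

czech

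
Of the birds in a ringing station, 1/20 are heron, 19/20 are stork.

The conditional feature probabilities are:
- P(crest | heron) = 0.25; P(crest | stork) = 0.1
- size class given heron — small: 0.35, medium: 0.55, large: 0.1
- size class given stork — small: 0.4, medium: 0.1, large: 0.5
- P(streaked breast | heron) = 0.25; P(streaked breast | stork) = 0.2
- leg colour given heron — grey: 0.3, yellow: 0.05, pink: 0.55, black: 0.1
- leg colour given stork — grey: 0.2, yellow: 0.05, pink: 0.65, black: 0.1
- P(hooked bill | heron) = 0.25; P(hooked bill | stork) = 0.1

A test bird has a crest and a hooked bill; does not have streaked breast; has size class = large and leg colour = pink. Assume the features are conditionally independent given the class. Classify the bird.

heron: 0.05 × 0.25 × 0.1 × (1−0.25) × 0.55 × 0.25 = 0.00012890625
stork: 0.95 × 0.1 × 0.5 × (1−0.2) × 0.65 × 0.1 = 0.00247
Highest score → stork.

stork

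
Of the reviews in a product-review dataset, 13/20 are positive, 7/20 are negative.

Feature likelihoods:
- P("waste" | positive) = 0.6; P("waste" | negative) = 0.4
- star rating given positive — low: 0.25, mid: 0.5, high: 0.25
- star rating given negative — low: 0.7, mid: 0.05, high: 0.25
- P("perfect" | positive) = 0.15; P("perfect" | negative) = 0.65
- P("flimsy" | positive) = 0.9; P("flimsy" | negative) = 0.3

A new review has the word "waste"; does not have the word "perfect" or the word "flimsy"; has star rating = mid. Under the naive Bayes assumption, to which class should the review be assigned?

positive

positive: 0.65 × 0.6 × 0.5 × (1−0.15) × (1−0.9) = 0.016575
negative: 0.35 × 0.4 × 0.05 × (1−0.65) × (1−0.3) = 0.001715
Highest score → positive.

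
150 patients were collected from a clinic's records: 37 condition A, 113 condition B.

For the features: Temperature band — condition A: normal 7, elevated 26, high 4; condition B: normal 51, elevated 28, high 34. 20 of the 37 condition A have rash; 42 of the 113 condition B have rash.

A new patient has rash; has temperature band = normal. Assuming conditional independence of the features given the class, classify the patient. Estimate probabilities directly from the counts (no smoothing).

condition A: (37/150) × (7/37) × (20/37) ≈ 0.0252252
condition B: (113/150) × (51/113) × (42/113) ≈ 0.126372
Highest score → condition B.

condition B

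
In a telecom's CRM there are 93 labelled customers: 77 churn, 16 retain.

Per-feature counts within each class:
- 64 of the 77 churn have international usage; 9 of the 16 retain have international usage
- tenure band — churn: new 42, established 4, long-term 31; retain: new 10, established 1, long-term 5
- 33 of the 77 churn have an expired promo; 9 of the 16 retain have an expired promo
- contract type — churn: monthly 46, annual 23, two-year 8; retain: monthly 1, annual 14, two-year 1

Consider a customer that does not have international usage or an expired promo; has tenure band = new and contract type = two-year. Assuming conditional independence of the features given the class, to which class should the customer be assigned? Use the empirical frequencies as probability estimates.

churn: (77/93) × (13/77) × (42/77) × (44/77) × (8/77) ≈ 0.00452668
retain: (16/93) × (7/16) × (10/16) × (7/16) × (1/16) ≈ 0.00128633
Highest score → churn.

churn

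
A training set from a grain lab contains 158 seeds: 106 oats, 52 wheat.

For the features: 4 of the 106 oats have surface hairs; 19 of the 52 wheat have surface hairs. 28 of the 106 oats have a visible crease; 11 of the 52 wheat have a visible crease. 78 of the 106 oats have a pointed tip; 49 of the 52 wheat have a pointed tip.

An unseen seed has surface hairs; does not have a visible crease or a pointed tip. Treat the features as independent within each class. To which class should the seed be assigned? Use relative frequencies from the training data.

wheat

oats: (106/158) × (4/106) × (78/106) × (28/106) ≈ 0.00492089
wheat: (52/158) × (19/52) × (41/52) × (3/52) ≈ 0.0054701
Highest score → wheat.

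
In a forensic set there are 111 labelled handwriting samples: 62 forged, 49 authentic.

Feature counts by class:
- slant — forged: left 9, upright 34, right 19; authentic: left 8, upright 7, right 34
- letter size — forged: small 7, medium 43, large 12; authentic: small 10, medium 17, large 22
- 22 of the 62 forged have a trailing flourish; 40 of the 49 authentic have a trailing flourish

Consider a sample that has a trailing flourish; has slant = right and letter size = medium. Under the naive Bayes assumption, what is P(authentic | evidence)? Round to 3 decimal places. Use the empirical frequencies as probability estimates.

0.673

forged: (62/111) × (19/62) × (43/62) × (22/62) ≈ 0.0421249
authentic: (49/111) × (34/49) × (17/49) × (40/49) ≈ 0.0867506
P(authentic | x) = 0.0867506 / 0.1288755 ≈ 0.673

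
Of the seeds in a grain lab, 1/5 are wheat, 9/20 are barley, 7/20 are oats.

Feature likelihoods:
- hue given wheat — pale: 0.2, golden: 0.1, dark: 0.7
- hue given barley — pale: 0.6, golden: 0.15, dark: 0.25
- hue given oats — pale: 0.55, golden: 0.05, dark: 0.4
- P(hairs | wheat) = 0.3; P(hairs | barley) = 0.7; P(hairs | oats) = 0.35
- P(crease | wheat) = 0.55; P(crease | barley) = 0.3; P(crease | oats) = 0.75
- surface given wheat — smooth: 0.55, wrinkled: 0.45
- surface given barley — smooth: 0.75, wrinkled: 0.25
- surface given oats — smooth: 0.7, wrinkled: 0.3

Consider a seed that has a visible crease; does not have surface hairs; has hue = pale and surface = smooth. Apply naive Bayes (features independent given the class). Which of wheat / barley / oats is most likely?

oats

wheat: 0.2 × 0.2 × (1−0.3) × 0.55 × 0.55 = 0.00847
barley: 0.45 × 0.6 × (1−0.7) × 0.3 × 0.75 = 0.018225
oats: 0.35 × 0.55 × (1−0.35) × 0.75 × 0.7 = 0.065690625
Highest score → oats.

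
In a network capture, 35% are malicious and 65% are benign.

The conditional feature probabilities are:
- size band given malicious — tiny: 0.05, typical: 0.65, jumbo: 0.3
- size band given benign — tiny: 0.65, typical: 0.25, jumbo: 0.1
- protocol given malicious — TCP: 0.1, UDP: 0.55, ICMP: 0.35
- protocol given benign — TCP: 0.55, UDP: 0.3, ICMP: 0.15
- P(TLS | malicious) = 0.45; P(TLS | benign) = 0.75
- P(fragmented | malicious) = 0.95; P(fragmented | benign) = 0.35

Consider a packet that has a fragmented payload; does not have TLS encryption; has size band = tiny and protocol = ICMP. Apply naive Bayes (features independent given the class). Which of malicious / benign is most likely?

malicious: 0.35 × 0.05 × 0.35 × (1−0.45) × 0.95 = 0.0032003125
benign: 0.65 × 0.65 × 0.15 × (1−0.75) × 0.35 = 0.0055453125
Highest score → benign.

benign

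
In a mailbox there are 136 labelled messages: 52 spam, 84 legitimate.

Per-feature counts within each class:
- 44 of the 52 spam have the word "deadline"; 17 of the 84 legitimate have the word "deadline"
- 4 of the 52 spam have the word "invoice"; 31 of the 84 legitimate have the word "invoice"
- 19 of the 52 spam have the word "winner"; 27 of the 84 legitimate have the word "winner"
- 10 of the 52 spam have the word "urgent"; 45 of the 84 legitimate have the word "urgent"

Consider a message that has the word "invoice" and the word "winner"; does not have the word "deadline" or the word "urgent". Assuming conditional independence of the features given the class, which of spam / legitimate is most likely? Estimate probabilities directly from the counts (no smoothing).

spam: (52/136) × (8/52) × (4/52) × (19/52) × (42/52) ≈ 0.00133538
legitimate: (84/136) × (67/84) × (31/84) × (27/84) × (39/84) ≈ 0.0271324
Highest score → legitimate.

legitimate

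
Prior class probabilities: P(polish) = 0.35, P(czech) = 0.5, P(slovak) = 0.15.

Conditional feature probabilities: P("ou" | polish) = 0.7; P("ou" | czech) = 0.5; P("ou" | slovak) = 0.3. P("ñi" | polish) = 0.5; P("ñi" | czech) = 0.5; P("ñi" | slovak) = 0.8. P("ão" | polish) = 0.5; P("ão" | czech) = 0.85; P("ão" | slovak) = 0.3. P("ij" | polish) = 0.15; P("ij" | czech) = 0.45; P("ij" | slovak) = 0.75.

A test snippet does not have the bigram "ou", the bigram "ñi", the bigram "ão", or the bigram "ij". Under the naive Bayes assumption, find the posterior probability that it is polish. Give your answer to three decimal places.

0.615

polish: 0.35 × (1−0.7) × (1−0.5) × (1−0.5) × (1−0.15) = 0.0223125
czech: 0.5 × (1−0.5) × (1−0.5) × (1−0.85) × (1−0.45) = 0.0103125
slovak: 0.15 × (1−0.3) × (1−0.8) × (1−0.3) × (1−0.75) = 0.003675
P(polish | x) = 0.0223125 / 0.0363 ≈ 0.615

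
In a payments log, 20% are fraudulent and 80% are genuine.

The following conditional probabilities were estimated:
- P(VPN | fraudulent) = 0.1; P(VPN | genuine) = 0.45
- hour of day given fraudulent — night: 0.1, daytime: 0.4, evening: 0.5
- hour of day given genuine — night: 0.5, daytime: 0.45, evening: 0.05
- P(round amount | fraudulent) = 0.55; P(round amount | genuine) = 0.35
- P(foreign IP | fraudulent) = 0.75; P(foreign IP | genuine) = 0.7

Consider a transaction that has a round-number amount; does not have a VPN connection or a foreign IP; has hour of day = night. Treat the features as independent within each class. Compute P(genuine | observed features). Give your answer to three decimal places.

fraudulent: 0.2 × (1−0.1) × 0.1 × 0.55 × (1−0.75) = 0.002475
genuine: 0.8 × (1−0.45) × 0.5 × 0.35 × (1−0.7) = 0.0231
P(genuine | x) = 0.0231 / 0.025575 ≈ 0.903

0.903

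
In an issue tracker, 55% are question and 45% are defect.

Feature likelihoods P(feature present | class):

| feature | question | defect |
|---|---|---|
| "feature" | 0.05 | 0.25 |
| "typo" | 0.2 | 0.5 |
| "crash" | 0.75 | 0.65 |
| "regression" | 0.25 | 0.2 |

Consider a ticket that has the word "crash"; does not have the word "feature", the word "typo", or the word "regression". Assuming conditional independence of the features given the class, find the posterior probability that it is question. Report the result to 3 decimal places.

0.728

question: 0.55 × (1−0.05) × (1−0.2) × 0.75 × (1−0.25) = 0.235125
defect: 0.45 × (1−0.25) × (1−0.5) × 0.65 × (1−0.2) = 0.08775
P(question | x) = 0.235125 / 0.322875 ≈ 0.728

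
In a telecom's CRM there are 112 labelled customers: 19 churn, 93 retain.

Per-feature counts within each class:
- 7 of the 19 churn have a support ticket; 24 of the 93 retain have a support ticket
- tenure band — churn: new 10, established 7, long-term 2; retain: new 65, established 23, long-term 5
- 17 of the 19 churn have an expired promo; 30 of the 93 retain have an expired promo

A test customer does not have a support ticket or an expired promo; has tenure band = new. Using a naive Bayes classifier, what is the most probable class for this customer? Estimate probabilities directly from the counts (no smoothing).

retain

churn: (19/112) × (12/19) × (10/19) × (2/19) ≈ 0.00593589
retain: (93/112) × (69/93) × (65/93) × (63/93) ≈ 0.291688
Highest score → retain.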